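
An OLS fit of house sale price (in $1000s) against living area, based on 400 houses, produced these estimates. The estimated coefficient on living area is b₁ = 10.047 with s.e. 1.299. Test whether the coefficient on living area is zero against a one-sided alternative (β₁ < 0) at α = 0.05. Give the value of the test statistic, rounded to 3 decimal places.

t = 7.734

H₀: β₁ = 0 vs H₁: β₁ < 0.
t = (b₁ − β₁⁰)/SE = 10.047 / 1.299 = 7.734.
df = n − 2 = 400 − 2 = 398.
One-sided p ≈ 1.0000, which is ≥ 0.05, so fail to reject H₀.
The data do not give significant evidence that the true slope on living area is negative.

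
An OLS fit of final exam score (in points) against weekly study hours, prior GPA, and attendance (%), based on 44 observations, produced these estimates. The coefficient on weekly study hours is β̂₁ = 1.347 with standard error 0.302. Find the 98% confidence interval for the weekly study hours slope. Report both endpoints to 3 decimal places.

(0.615, 2.079)

df = n − k − 1 = 44 − 3 − 1 = 40.
t* = t_{0.01, 40} = 2.423257.
Margin = t* × SE = 2.423257 × 0.302 = 0.73182.
CI: 1.347 ± 0.73182 → (0.615, 2.079).
With 98% confidence, each one-unit increase in weekly study hours is associated with a change of between 0.615 and 2.079 points in final exam score, holding the other predictors fixed.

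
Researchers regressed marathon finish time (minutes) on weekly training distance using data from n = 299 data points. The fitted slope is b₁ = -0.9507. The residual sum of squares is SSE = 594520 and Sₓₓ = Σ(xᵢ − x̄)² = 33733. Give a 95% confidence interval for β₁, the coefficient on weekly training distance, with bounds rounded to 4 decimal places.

MSE = SSE/(n − 2) = 594520/297 = 2001.75.
SE(b₁) = √(MSE/Sₓₓ) = √(2001.75/33733) = 0.2436.
df = n − 2 = 297.
t* = t_{0.025, 297} = 1.967984.
Margin = t* × SE = 1.967984 × 0.2436 = 0.479401.
CI: -0.9507 ± 0.479401 → (-1.4301, -0.4713).
With 95% confidence, each one-unit increase in weekly training distance is associated with a change of between -1.4301 and -0.4713 minutes in marathon finish time.

(-1.4301, -0.4713)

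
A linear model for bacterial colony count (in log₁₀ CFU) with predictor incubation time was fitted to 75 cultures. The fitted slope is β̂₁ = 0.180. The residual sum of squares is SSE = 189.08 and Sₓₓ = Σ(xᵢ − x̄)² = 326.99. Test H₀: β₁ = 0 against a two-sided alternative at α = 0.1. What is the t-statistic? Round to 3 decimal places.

MSE = SSE/(n − 2) = 189.08/73 = 2.59014.
SE(β̂₁) = √(MSE/Sₓₓ) = √(2.59014/326.99) = 0.0890008.
t = 0.180 / 0.0890008 = 2.022.
df = n − 2 = 73.
Two-sided p ≈ 0.0468, which is < 0.1, so reject H₀.
There is evidence that incubation time is associated with bacterial colony count.

t = 2.022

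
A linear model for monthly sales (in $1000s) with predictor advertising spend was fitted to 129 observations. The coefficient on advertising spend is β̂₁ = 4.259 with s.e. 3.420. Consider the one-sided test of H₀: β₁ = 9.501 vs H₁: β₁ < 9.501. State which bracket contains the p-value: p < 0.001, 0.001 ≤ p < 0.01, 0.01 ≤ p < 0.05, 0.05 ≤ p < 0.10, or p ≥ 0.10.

t = (4.259 − 9.501) / 3.420 = -1.533.
df = n − 2 = 129 − 2 = 127.
One-sided p = P(T_{127} < t) ≈ 0.0639.
So 0.05 ≤ p < 0.10.

0.05 ≤ p < 0.10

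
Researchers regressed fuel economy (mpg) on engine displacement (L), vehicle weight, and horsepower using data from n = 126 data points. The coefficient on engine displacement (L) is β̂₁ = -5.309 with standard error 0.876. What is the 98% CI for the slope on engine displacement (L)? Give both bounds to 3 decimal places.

df = n − k − 1 = 126 − 3 − 1 = 122.
t* = t_{0.01, 122} = 2.357302.
Margin = t* × SE = 2.357302 × 0.876 = 2.06500.
CI: -5.309 ± 2.06500 → (-7.374, -3.244).
With 98% confidence, each one-unit increase in engine displacement (L) is associated with a change of between -7.374 and -3.244 mpg in fuel economy, holding the other predictors fixed.

(-7.374, -3.244)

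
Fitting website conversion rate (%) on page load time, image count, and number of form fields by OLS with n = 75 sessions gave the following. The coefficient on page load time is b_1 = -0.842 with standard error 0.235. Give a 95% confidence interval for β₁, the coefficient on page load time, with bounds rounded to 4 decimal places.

(-1.3106, -0.3734)

df = n − k − 1 = 75 − 3 − 1 = 71.
t* = t_{0.025, 71} = 1.993943.
Margin = t* × SE = 1.993943 × 0.235 = 0.468577.
CI: -0.842 ± 0.468577 → (-1.3106, -0.3734).
With 95% confidence, each one-unit increase in page load time is associated with a change of between -1.3106 and -0.3734 % in website conversion rate, holding the other predictors fixed.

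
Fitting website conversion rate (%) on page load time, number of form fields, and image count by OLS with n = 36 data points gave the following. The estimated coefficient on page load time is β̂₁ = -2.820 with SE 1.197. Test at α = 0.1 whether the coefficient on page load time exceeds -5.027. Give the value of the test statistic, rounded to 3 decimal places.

H₀: β₁ = -5.027 vs H₁: β₁ > -5.027.
t = (β̂₁ − β₁⁰)/SE = (-2.820 − (-5.027)) / 1.197 = 1.844.
df = n − k − 1 = 36 − 3 − 1 = 32.
One-sided p ≈ 0.0372, which is < 0.1, so reject H₀.
There is evidence that the true slope on page load time exceeds -5.027 % per unit, holding the other predictors fixed.

t = 1.844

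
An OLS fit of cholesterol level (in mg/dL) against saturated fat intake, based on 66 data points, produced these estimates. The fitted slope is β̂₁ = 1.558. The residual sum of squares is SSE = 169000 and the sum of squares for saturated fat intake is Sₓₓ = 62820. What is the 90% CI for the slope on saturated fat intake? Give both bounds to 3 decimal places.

(1.216, 1.900)

MSE = SSE/(n − 2) = 169000/64 = 2640.62.
SE(β̂₁) = √(MSE/Sₓₓ) = √(2640.62/62820) = 0.205024.
df = n − 2 = 64.
t* = t_{0.05, 64} = 1.669013.
Margin = t* × SE = 1.669013 × 0.205024 = 0.34219.
CI: 1.558 ± 0.34219 → (1.216, 1.900).
With 90% confidence, each one-unit increase in saturated fat intake is associated with a change of between 1.216 and 1.900 mg/dL in cholesterol level.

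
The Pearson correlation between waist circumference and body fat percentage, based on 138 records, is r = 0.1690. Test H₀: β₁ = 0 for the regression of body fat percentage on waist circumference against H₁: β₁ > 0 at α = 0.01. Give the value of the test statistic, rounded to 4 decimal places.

t = 1.9996

t = r·√(n − 2)/√(1 − r²) = 0.1690·√136/√0.971439 = 1.9996.
df = n − 2 = 136.
One-sided p ≈ 0.0238, which is ≥ 0.01, so fail to reject H₀.
The data do not give significant evidence of a linear association between waist circumference and body fat percentage.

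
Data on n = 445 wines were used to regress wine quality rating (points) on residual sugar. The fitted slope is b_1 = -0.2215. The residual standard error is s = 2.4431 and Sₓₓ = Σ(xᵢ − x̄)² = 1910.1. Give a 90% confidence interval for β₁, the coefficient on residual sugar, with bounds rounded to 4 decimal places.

(-0.3136, -0.1294)

SE(b_1) = s/√Sₓₓ = 2.4431/√1910.1 = 0.0559002.
df = n − 2 = 443.
t* = t_{0.05, 443} = 1.648301.
Margin = t* × SE = 1.648301 × 0.0559002 = 0.092140.
CI: -0.2215 ± 0.092140 → (-0.3136, -0.1294).
With 90% confidence, each one-unit increase in residual sugar is associated with a change of between -0.3136 and -0.1294 points in wine quality rating.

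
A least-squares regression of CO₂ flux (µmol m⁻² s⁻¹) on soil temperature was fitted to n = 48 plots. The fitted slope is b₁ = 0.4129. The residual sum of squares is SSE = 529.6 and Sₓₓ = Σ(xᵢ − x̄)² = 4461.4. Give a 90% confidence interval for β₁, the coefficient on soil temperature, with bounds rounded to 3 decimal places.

MSE = SSE/(n − 2) = 529.6/46 = 11.513.
SE(b₁) = √(MSE/Sₓₓ) = √(11.513/4461.4) = 0.0507995.
df = n − 2 = 46.
t* = t_{0.05, 46} = 1.67866.
Margin = t* × SE = 1.67866 × 0.0507995 = 0.08528.
CI: 0.4129 ± 0.08528 → (0.328, 0.498).
With 90% confidence, each one-unit increase in soil temperature is associated with a change of between 0.328 and 0.498 µmol m⁻² s⁻¹ in CO₂ flux.

(0.328, 0.498)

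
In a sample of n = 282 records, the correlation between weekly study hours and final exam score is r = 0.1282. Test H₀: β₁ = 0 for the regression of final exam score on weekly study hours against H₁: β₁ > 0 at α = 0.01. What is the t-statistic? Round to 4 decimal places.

t = 2.1630

t = r·√(n − 2)/√(1 − r²) = 0.1282·√280/√0.983565 = 2.1630.
df = n − 2 = 280.
One-sided p ≈ 0.0157, which is ≥ 0.01, so fail to reject H₀.
The data do not give significant evidence of a linear association between weekly study hours and final exam score.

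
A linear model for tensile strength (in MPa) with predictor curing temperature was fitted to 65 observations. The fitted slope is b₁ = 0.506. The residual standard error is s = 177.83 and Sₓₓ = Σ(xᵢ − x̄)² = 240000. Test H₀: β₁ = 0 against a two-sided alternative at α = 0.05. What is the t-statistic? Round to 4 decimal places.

SE(b₁) = s/√Sₓₓ = 177.83/√240000 = 0.362994.
t = 0.506 / 0.362994 = 1.3940.
df = n − 2 = 63.
Two-sided p ≈ 0.1682, which is ≥ 0.05, so fail to reject H₀.
The data do not give significant evidence of an association between curing temperature and tensile strength.

t = 1.3940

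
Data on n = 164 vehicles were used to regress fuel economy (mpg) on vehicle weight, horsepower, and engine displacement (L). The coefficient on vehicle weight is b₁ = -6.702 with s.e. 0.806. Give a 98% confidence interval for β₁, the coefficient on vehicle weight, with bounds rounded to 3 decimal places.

df = n − k − 1 = 164 − 3 − 1 = 160.
t* = t_{0.01, 160} = 2.34988.
Margin = t* × SE = 2.34988 × 0.806 = 1.89400.
CI: -6.702 ± 1.89400 → (-8.596, -4.808).
With 98% confidence, each one-unit increase in vehicle weight is associated with a change of between -8.596 and -4.808 mpg in fuel economy, holding the other predictors fixed.

(-8.596, -4.808)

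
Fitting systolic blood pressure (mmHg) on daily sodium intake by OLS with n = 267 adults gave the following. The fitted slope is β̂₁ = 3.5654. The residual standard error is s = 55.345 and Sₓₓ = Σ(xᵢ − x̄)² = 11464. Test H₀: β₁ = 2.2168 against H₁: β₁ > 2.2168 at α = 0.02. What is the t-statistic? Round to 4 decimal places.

t = 2.6090

SE(β̂₁) = s/√Sₓₓ = 55.345/√11464 = 0.516904.
t = (3.5654 − 2.2168) / 0.516904 = 2.6090.
df = n − 2 = 265.
One-sided p ≈ 0.0048, which is < 0.02, so reject H₀.
There is evidence that the true slope on daily sodium intake exceeds 2.2168 mmHg per unit.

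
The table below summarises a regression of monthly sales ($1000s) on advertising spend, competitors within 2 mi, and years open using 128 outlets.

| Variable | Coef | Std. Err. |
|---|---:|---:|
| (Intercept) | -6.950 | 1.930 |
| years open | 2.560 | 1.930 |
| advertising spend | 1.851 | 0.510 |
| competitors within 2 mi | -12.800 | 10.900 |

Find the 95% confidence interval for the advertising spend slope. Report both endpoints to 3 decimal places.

Read off: b = 1.851, SE = 0.510 for advertising spend.
df = n − k − 1 = 128 − 3 − 1 = 124.
t* = t_{0.025, 124} = 1.97928.
Margin = t* × SE = 1.97928 × 0.510 = 1.00943.
CI: 1.851 ± 1.00943 → (0.842, 2.860).

(0.842, 2.860)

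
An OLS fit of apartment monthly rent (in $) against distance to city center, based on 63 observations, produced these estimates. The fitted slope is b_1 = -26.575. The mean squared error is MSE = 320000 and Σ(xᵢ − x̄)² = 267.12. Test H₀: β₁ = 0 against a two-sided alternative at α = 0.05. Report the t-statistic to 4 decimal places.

SE(b_1) = √(MSE/Sₓₓ) = √(320000/267.12) = 34.6116.
t = -26.575 / 34.6116 = -0.7678.
df = n − 2 = 61.
Two-sided p ≈ 0.4456, which is ≥ 0.05, so fail to reject H₀.
The data do not give significant evidence of an association between distance to city center and apartment monthly rent.

t = -0.7678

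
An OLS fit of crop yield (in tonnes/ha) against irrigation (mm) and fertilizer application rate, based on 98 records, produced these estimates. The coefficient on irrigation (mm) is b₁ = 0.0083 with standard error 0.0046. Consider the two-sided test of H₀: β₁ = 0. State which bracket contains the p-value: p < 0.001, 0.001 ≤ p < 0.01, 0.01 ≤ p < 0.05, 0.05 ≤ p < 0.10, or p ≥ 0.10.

0.05 ≤ p < 0.10

t = 0.0083 / 0.0046 = 1.804.
df = n − k − 1 = 98 − 2 − 1 = 95.
Two-sided p = 2·P(T_{95} > |t|) ≈ 0.0743.
So 0.05 ≤ p < 0.10.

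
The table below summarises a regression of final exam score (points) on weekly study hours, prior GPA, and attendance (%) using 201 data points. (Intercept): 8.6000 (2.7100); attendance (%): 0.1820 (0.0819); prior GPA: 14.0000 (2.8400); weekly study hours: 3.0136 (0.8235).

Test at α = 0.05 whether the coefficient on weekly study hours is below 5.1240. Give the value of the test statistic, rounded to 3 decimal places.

t = -2.563

Read off: b = 3.0136, SE = 0.8235 for weekly study hours.
H₀: β₁ = 5.1240 vs H₁: β₁ < 5.1240.
t = (3.0136 − 5.1240) / 0.8235 = -2.563.
df = n − k − 1 = 201 − 3 − 1 = 197.
One-sided p ≈ 0.0056, which is < 0.05, so reject H₀.
There is evidence that the true slope on weekly study hours is below 5.1240 points per unit, holding the other predictors fixed.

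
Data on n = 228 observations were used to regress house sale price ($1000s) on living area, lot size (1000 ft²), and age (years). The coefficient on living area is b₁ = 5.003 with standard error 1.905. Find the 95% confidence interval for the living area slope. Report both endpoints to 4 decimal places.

df = n − k − 1 = 228 − 3 − 1 = 224.
t* = t_{0.025, 224} = 1.970611.
Margin = t* × SE = 1.970611 × 1.905 = 3.754014.
CI: 5.003 ± 3.754014 → (1.2490, 8.7570).
With 95% confidence, each one-unit increase in living area is associated with a change of between 1.2490 and 8.7570 $1000s in house sale price, holding the other predictors fixed.

(1.2490, 8.7570)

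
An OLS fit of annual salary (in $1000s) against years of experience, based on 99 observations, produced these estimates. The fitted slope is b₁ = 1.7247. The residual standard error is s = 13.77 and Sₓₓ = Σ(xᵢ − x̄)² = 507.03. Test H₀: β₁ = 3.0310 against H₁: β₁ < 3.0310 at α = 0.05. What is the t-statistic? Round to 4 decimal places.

SE(b₁) = s/√Sₓₓ = 13.77/√507.03 = 0.611529.
t = (1.7247 − 3.0310) / 0.611529 = -2.1361.
df = n − 2 = 97.
One-sided p ≈ 0.0176, which is < 0.05, so reject H₀.
There is evidence that the true slope on years of experience is below 3.0310 $1000s per unit.

t = -2.1361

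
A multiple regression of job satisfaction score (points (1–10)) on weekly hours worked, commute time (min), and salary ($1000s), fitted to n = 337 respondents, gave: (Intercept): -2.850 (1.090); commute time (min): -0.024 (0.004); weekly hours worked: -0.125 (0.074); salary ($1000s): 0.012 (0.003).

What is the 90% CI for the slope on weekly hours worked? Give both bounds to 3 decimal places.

Read off: b = -0.125, SE = 0.074 for weekly hours worked.
df = n − k − 1 = 337 − 3 − 1 = 333.
t* = t_{0.05, 333} = 1.649442.
Margin = t* × SE = 1.649442 × 0.074 = 0.12206.
CI: -0.125 ± 0.12206 → (-0.247, -0.003).

(-0.247, -0.003)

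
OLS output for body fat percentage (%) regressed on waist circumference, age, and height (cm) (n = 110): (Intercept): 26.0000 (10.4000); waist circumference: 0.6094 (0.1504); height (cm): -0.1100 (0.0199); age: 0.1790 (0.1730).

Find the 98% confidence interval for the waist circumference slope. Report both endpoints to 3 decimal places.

(0.254, 0.965)

Read off: b = 0.6094, SE = 0.1504 for waist circumference.
df = n − k − 1 = 110 − 3 − 1 = 106.
t* = t_{0.01, 106} = 2.362043.
Margin = t* × SE = 2.362043 × 0.1504 = 0.35525.
CI: 0.6094 ± 0.35525 → (0.254, 0.965).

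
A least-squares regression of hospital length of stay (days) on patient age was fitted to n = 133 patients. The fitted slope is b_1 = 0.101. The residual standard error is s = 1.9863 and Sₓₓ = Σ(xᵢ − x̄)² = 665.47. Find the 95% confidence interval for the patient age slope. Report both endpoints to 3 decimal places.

(-0.051, 0.253)

SE(b_1) = s/√Sₓₓ = 1.9863/√665.47 = 0.0769982.
df = n − 2 = 131.
t* = t_{0.025, 131} = 1.978239.
Margin = t* × SE = 1.978239 × 0.0769982 = 0.15232.
CI: 0.101 ± 0.15232 → (-0.051, 0.253).
With 95% confidence, each one-unit increase in patient age is associated with a change of between -0.051 and 0.253 days in hospital length of stay.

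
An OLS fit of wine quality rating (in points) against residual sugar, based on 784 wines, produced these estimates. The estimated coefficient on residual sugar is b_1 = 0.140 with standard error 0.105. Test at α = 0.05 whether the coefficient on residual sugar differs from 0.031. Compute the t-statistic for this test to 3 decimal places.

t = 1.038

H₀: β₁ = 0.031 vs H₁: β₁ ≠ 0.031.
t = (b_1 − β₁⁰)/SE = (0.140 − 0.031) / 0.105 = 1.038.
df = n − 2 = 784 − 2 = 782.
Two-sided p ≈ 0.2995, which is ≥ 0.05, so fail to reject H₀.
The data are consistent with a true slope of 0.031 points per unit of residual sugar.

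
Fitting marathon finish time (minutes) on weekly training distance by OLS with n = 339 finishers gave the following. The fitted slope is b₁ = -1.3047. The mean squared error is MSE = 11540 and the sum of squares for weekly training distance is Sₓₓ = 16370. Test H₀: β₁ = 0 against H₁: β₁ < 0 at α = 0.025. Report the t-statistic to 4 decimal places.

t = -1.5539

SE(b₁) = √(MSE/Sₓₓ) = √(11540/16370) = 0.839612.
t = -1.3047 / 0.839612 = -1.5539.
df = n − 2 = 337.
One-sided p ≈ 0.0606, which is ≥ 0.025, so fail to reject H₀.
The data do not give significant evidence that the true slope on weekly training distance is negative.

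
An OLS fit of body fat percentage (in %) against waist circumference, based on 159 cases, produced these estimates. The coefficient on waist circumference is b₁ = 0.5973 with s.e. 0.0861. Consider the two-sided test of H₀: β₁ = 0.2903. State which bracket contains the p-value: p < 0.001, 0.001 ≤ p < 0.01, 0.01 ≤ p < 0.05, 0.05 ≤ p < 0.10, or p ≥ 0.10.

p < 0.001

t = (0.5973 − 0.2903) / 0.0861 = 3.566.
df = n − 2 = 159 − 2 = 157.
Two-sided p = 2·P(T_{157} > |t|) ≈ 0.0005.
So p < 0.001.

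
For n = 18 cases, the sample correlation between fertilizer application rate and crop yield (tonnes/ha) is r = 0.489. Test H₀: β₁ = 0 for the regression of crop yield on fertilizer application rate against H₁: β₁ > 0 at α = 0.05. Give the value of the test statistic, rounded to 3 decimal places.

t = r·√(n − 2)/√(1 − r²) = 0.489·√16/√0.760879 = 2.242.
df = n − 2 = 16.
One-sided p ≈ 0.0197, which is < 0.05, so reject H₀.
There is evidence of a linear association between fertilizer application rate and crop yield.

t = 2.242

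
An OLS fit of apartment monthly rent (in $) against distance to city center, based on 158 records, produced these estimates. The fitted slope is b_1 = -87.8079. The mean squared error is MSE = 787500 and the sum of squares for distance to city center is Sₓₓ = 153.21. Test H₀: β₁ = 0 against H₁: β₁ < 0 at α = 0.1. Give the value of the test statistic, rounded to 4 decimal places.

SE(b_1) = √(MSE/Sₓₓ) = √(787500/153.21) = 71.6938.
t = -87.8079 / 71.6938 = -1.2248.
df = n − 2 = 156.
One-sided p ≈ 0.1113, which is ≥ 0.1, so fail to reject H₀.
The data do not give significant evidence that the true slope on distance to city center is negative.

t = -1.2248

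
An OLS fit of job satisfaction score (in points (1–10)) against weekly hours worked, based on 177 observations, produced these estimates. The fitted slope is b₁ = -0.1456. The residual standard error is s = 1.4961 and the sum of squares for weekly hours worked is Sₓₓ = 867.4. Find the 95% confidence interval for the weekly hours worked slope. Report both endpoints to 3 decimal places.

(-0.246, -0.045)

SE(b₁) = s/√Sₓₓ = 1.4961/√867.4 = 0.0507985.
df = n − 2 = 175.
t* = t_{0.025, 175} = 1.973612.
Margin = t* × SE = 1.973612 × 0.0507985 = 0.10026.
CI: -0.1456 ± 0.10026 → (-0.246, -0.045).
With 95% confidence, each one-unit increase in weekly hours worked is associated with a change of between -0.246 and -0.045 points (1–10) in job satisfaction score.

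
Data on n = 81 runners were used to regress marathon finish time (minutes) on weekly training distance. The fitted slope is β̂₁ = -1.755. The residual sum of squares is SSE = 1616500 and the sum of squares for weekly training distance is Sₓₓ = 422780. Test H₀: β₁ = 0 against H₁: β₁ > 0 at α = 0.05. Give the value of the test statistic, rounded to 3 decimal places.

t = -7.977

MSE = SSE/(n − 2) = 1616500/79 = 20462.
SE(β̂₁) = √(MSE/Sₓₓ) = √(20462/422780) = 0.219997.
t = -1.755 / 0.219997 = -7.977.
df = n − 2 = 79.
One-sided p ≈ 1.0000, which is ≥ 0.05, so fail to reject H₀.
The data do not give significant evidence that the true slope on weekly training distance is positive.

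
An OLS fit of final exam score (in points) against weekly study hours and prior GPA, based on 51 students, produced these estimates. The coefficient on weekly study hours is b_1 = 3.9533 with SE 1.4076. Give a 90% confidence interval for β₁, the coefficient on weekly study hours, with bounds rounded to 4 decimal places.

(1.5924, 6.3142)

df = n − k − 1 = 51 − 2 − 1 = 48.
t* = t_{0.05, 48} = 1.677224.
Margin = t* × SE = 1.677224 × 1.4076 = 2.360861.
CI: 3.9533 ± 2.360861 → (1.5924, 6.3142).
With 90% confidence, each one-unit increase in weekly study hours is associated with a change of between 1.5924 and 6.3142 points in final exam score, holding the other predictors fixed.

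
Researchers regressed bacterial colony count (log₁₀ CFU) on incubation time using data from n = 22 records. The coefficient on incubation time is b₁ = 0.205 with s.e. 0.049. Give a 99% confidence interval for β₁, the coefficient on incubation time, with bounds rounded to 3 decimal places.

(0.066, 0.344)

df = n − 2 = 22 − 2 = 20.
t* = t_{0.005, 20} = 2.84534.
Margin = t* × SE = 2.84534 × 0.049 = 0.13942.
CI: 0.205 ± 0.13942 → (0.066, 0.344).
With 99% confidence, each one-unit increase in incubation time is associated with a change of between 0.066 and 0.344 log₁₀ CFU in bacterial colony count.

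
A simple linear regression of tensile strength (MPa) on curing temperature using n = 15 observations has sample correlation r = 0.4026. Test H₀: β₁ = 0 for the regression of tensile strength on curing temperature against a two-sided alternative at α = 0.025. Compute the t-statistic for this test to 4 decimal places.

t = r·√(n − 2)/√(1 − r²) = 0.4026·√13/√0.837913 = 1.5858.
df = n − 2 = 13.
Two-sided p ≈ 0.1368, which is ≥ 0.025, so fail to reject H₀.
The data do not give significant evidence of a linear association between curing temperature and tensile strength.

t = 1.5858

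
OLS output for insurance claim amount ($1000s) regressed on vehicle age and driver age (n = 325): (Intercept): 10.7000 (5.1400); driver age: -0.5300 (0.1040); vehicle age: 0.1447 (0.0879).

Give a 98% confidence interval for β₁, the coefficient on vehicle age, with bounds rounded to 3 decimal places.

Read off: b = 0.1447, SE = 0.0879 for vehicle age.
df = n − k − 1 = 325 − 2 − 1 = 322.
t* = t_{0.01, 322} = 2.337984.
Margin = t* × SE = 2.337984 × 0.0879 = 0.20551.
CI: 0.1447 ± 0.20551 → (-0.061, 0.350).

(-0.061, 0.350)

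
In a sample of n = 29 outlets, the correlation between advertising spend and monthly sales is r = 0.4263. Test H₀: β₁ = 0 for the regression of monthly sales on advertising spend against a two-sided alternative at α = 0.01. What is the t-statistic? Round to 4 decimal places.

t = r·√(n − 2)/√(1 − r²) = 0.4263·√27/√0.818268 = 2.4488.
df = n − 2 = 27.
Two-sided p ≈ 0.0211, which is ≥ 0.01, so fail to reject H₀.
The data do not give significant evidence of a linear association between advertising spend and monthly sales.

t = 2.4488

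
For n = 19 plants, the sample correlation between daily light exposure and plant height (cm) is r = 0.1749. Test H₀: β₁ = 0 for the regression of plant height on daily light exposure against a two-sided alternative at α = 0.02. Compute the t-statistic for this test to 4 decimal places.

t = r·√(n − 2)/√(1 − r²) = 0.1749·√17/√0.96941 = 0.7324.
df = n − 2 = 17.
Two-sided p ≈ 0.4739, which is ≥ 0.02, so fail to reject H₀.
The data do not give significant evidence of a linear association between daily light exposure and plant height.

t = 0.7324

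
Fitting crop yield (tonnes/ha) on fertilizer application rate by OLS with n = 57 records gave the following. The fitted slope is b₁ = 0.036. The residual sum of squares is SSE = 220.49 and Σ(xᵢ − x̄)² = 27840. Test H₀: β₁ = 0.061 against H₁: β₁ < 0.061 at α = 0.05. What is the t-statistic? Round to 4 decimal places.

MSE = SSE/(n − 2) = 220.49/55 = 4.00891.
SE(b₁) = √(MSE/Sₓₓ) = √(4.00891/27840) = 0.0119999.
t = (0.036 − 0.061) / 0.0119999 = -2.0833.
df = n − 2 = 55.
One-sided p ≈ 0.0209, which is < 0.05, so reject H₀.
There is evidence that the true slope on fertilizer application rate is below 0.061 tonnes/ha per unit.

t = -2.0833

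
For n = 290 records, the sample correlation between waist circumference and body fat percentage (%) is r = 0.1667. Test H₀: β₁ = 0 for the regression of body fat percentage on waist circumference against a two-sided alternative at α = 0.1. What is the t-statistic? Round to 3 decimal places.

t = 2.869

t = r·√(n − 2)/√(1 − r²) = 0.1667·√288/√0.972211 = 2.869.
df = n − 2 = 288.
Two-sided p ≈ 0.0044, which is < 0.1, so reject H₀.
There is evidence of a linear association between waist circumference and body fat percentage.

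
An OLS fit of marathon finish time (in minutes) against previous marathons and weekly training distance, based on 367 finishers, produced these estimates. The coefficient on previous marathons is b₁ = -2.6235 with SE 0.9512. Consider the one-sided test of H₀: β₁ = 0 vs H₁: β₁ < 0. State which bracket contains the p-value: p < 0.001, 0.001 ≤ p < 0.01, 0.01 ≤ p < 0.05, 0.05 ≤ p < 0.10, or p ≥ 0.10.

0.001 ≤ p < 0.01

t = -2.6235 / 0.9512 = -2.758.
df = n − k − 1 = 367 − 2 − 1 = 364.
One-sided p = P(T_{364} < t) ≈ 0.0031.
So 0.001 ≤ p < 0.01.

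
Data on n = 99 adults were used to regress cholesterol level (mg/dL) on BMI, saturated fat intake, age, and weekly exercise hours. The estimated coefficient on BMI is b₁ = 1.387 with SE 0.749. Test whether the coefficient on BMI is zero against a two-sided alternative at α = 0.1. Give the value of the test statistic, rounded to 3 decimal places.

t = 1.852

H₀: β₁ = 0 vs H₁: β₁ ≠ 0.
t = (b₁ − β₁⁰)/SE = 1.387 / 0.749 = 1.852.
df = n − k − 1 = 99 − 4 − 1 = 94.
Two-sided p ≈ 0.0672, which is < 0.1, so reject H₀.
There is evidence that BMI is associated with cholesterol level, holding the other predictors fixed.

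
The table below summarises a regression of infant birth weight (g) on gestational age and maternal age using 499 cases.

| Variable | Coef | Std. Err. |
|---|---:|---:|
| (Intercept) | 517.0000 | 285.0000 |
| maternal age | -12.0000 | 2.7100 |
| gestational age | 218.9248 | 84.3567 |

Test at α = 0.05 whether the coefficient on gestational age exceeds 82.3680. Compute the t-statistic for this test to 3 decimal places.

t = 1.619

Read off: b = 218.9248, SE = 84.3567 for gestational age.
H₀: β₁ = 82.3680 vs H₁: β₁ > 82.3680.
t = (218.9248 − 82.3680) / 84.3567 = 1.619.
df = n − k − 1 = 499 − 2 − 1 = 496.
One-sided p ≈ 0.0531, which is ≥ 0.05, so fail to reject H₀.
The data do not give significant evidence that the true slope on gestational age exceeds 82.3680 g per unit, holding the other predictors fixed.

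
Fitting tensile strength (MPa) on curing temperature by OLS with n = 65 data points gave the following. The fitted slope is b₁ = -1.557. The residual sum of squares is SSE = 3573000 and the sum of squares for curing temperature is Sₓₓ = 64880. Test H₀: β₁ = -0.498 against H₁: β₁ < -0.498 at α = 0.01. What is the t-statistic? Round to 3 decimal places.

t = -1.133

MSE = SSE/(n − 2) = 3573000/63 = 56714.3.
SE(b₁) = √(MSE/Sₓₓ) = √(56714.3/64880) = 0.934955.
t = (-1.557 − (-0.498)) / 0.934955 = -1.133.
df = n − 2 = 63.
One-sided p ≈ 0.1308, which is ≥ 0.01, so fail to reject H₀.
The data do not give significant evidence that the true slope on curing temperature is below -0.498 MPa per unit.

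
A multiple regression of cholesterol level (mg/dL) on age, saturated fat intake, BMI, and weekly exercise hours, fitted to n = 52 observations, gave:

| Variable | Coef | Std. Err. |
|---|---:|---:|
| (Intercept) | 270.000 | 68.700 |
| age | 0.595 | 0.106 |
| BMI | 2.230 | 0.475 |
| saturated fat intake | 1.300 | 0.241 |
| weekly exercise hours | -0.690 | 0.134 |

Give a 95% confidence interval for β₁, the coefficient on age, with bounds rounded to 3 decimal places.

(0.382, 0.808)

Read off: b = 0.595, SE = 0.106 for age.
df = n − k − 1 = 52 − 4 − 1 = 47.
t* = t_{0.025, 47} = 2.011741.
Margin = t* × SE = 2.011741 × 0.106 = 0.21324.
CI: 0.595 ± 0.21324 → (0.382, 0.808).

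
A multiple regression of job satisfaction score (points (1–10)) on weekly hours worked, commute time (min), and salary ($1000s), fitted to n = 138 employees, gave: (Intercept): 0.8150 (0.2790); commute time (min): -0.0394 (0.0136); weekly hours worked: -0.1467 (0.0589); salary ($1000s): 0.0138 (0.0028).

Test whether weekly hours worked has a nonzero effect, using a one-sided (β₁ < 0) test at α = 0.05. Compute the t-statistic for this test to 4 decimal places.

Read off: b = -0.1467, SE = 0.0589 for weekly hours worked.
H₀: β₁ = 0 vs H₁: β₁ < 0.
t = -0.1467 / 0.0589 = -2.4907.
df = n − k − 1 = 138 − 3 − 1 = 134.
One-sided p ≈ 0.0070, which is < 0.05, so reject H₀.
There is evidence that the true slope on weekly hours worked is negative, holding the other predictors fixed.

t = -2.4907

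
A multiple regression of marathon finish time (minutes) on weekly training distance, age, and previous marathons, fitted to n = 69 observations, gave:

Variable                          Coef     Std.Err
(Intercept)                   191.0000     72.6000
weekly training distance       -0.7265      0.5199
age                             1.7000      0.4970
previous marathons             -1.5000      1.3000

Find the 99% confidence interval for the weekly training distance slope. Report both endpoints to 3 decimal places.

(-2.106, 0.653)

Read off: b = -0.7265, SE = 0.5199 for weekly training distance.
df = n − k − 1 = 69 − 3 − 1 = 65.
t* = t_{0.005, 65} = 2.653604.
Margin = t* × SE = 2.653604 × 0.5199 = 1.37961.
CI: -0.7265 ± 1.37961 → (-2.106, 0.653).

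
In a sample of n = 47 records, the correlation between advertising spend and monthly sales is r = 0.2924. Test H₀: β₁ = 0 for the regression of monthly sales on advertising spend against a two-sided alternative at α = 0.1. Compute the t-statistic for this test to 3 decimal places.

t = 2.051

t = r·√(n − 2)/√(1 − r²) = 0.2924·√45/√0.914502 = 2.051.
df = n − 2 = 45.
Two-sided p ≈ 0.0461, which is < 0.1, so reject H₀.
There is evidence of a linear association between advertising spend and monthly sales.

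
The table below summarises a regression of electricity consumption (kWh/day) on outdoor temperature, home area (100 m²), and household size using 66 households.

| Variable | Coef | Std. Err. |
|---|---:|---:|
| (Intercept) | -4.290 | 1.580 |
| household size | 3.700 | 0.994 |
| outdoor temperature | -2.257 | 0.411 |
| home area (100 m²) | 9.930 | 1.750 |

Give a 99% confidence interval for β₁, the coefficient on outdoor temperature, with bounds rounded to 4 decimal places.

(-3.3492, -1.1648)

Read off: b = -2.257, SE = 0.411 for outdoor temperature.
df = n − k − 1 = 66 − 3 − 1 = 62.
t* = t_{0.005, 62} = 2.657479.
Margin = t* × SE = 2.657479 × 0.411 = 1.092224.
CI: -2.257 ± 1.092224 → (-3.3492, -1.1648).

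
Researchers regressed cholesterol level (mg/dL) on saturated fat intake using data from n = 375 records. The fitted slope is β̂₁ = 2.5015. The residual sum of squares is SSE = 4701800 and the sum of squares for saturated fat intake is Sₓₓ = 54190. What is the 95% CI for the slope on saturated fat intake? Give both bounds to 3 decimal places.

(1.553, 3.450)

MSE = SSE/(n − 2) = 4701800/373 = 12605.4.
SE(β̂₁) = √(MSE/Sₓₓ) = √(12605.4/54190) = 0.482301.
df = n − 2 = 373.
t* = t_{0.025, 373} = 1.966344.
Margin = t* × SE = 1.966344 × 0.482301 = 0.94837.
CI: 2.5015 ± 0.94837 → (1.553, 3.450).
With 95% confidence, each one-unit increase in saturated fat intake is associated with a change of between 1.553 and 3.450 mg/dL in cholesterol level.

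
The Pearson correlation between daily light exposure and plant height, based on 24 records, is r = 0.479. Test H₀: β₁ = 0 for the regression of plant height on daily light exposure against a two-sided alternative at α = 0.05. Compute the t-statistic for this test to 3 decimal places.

t = 2.559

t = r·√(n − 2)/√(1 − r²) = 0.479·√22/√0.770559 = 2.559.
df = n − 2 = 22.
Two-sided p ≈ 0.0179, which is < 0.05, so reject H₀.
There is evidence of a linear association between daily light exposure and plant height.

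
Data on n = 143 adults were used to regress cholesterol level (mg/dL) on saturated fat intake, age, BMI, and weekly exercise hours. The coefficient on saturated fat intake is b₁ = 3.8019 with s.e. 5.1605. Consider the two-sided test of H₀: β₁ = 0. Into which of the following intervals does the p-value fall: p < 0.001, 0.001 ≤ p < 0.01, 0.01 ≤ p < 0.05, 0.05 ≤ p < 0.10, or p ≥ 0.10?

p ≥ 0.10

t = 3.8019 / 5.1605 = 0.737.
df = n − k − 1 = 143 − 4 − 1 = 138.
Two-sided p = 2·P(T_{138} > |t|) ≈ 0.4625.
So p ≥ 0.10.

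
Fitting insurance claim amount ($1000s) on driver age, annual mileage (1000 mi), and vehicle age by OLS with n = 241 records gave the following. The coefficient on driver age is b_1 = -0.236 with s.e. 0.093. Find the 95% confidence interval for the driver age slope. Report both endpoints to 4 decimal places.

(-0.4192, -0.0528)

df = n − k − 1 = 241 − 3 − 1 = 237.
t* = t_{0.025, 237} = 1.970024.
Margin = t* × SE = 1.970024 × 0.093 = 0.183212.
CI: -0.236 ± 0.183212 → (-0.4192, -0.0528).
With 95% confidence, each one-unit increase in driver age is associated with a change of between -0.4192 and -0.0528 $1000s in insurance claim amount, holding the other predictors fixed.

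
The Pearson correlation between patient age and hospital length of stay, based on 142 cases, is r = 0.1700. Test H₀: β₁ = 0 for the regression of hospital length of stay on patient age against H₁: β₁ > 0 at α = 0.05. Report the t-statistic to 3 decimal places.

t = r·√(n − 2)/√(1 − r²) = 0.1700·√140/√0.9711 = 2.041.
df = n − 2 = 140.
One-sided p ≈ 0.0216, which is < 0.05, so reject H₀.
There is evidence of a linear association between patient age and hospital length of stay.

t = 2.041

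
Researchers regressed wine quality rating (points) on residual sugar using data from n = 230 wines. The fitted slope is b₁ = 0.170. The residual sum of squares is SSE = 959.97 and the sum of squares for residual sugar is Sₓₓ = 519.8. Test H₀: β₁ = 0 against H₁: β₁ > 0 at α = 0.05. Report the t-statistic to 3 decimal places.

MSE = SSE/(n − 2) = 959.97/228 = 4.21039.
SE(b₁) = √(MSE/Sₓₓ) = √(4.21039/519.8) = 0.0900002.
t = 0.170 / 0.0900002 = 1.889.
df = n − 2 = 228.
One-sided p ≈ 0.0301, which is < 0.05, so reject H₀.
There is evidence that the true slope on residual sugar is positive.

t = 1.889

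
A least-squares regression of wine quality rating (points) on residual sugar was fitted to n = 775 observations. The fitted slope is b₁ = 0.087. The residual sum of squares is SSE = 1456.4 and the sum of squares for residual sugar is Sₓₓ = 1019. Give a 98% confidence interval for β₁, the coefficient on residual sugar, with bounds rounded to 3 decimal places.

MSE = SSE/(n − 2) = 1456.4/773 = 1.88409.
SE(b₁) = √(MSE/Sₓₓ) = √(1.88409/1019) = 0.0429995.
df = n − 2 = 773.
t* = t_{0.01, 773} = 2.331182.
Margin = t* × SE = 2.331182 × 0.0429995 = 0.10024.
CI: 0.087 ± 0.10024 → (-0.013, 0.187).
With 98% confidence, each one-unit increase in residual sugar is associated with a change of between -0.013 and 0.187 points in wine quality rating.

(-0.013, 0.187)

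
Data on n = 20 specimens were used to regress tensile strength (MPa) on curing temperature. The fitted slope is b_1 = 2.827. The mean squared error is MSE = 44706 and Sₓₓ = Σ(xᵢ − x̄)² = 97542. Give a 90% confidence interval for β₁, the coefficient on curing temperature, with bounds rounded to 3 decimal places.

SE(b_1) = √(MSE/Sₓₓ) = √(44706/97542) = 0.676998.
df = n − 2 = 18.
t* = t_{0.05, 18} = 1.734064.
Margin = t* × SE = 1.734064 × 0.676998 = 1.17396.
CI: 2.827 ± 1.17396 → (1.653, 4.001).
With 90% confidence, each one-unit increase in curing temperature is associated with a change of between 1.653 and 4.001 MPa in tensile strength.

(1.653, 4.001)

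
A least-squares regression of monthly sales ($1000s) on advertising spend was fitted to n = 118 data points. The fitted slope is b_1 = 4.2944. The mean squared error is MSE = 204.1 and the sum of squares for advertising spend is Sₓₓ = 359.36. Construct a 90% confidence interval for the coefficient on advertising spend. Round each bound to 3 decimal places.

(3.045, 5.544)

SE(b_1) = √(MSE/Sₓₓ) = √(204.1/359.36) = 0.753627.
df = n − 2 = 116.
t* = t_{0.05, 116} = 1.658096.
Margin = t* × SE = 1.658096 × 0.753627 = 1.24959.
CI: 4.2944 ± 1.24959 → (3.045, 5.544).
With 90% confidence, each one-unit increase in advertising spend is associated with a change of between 3.045 and 5.544 $1000s in monthly sales.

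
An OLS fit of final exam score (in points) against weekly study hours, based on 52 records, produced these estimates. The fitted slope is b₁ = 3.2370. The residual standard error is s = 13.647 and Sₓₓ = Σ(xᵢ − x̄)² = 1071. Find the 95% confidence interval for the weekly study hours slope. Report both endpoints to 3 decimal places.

SE(b₁) = s/√Sₓₓ = 13.647/√1071 = 0.417006.
df = n − 2 = 50.
t* = t_{0.025, 50} = 2.008559.
Margin = t* × SE = 2.008559 × 0.417006 = 0.83758.
CI: 3.2370 ± 0.83758 → (2.399, 4.075).
With 95% confidence, each one-unit increase in weekly study hours is associated with a change of between 2.399 and 4.075 points in final exam score.

(2.399, 4.075)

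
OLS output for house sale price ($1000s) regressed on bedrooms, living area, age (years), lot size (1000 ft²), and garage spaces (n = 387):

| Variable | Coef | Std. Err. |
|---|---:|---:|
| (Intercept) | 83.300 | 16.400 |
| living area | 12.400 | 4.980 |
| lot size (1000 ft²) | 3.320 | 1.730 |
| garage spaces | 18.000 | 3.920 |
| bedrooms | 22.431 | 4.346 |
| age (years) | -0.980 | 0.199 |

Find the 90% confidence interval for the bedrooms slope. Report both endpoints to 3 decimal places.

(15.265, 29.597)

Read off: b = 22.431, SE = 4.346 for bedrooms.
df = n − k − 1 = 387 − 5 − 1 = 381.
t* = t_{0.05, 381} = 1.648863.
Margin = t* × SE = 1.648863 × 4.346 = 7.16596.
CI: 22.431 ± 7.16596 → (15.265, 29.597).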